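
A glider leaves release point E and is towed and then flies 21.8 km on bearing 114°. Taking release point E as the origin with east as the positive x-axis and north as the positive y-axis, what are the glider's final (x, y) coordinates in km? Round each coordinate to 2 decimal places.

Leg 1 (114°, 21.8 km): east 21.8 sin 114° = 19.92, north 21.8 cos 114° = -8.87
Summing: 19.92 km east, -8.87 km north → (19.92, -8.87).

(19.92, -8.87)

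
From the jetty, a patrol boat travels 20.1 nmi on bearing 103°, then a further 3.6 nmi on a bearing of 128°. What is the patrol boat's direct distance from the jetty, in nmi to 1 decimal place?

23.4 nmi

Leg 1 (103°, 20.1 nmi): east 20.1 sin 103° = 19.58, north 20.1 cos 103° = -4.52
Leg 2 (128°, 3.6 nmi): east 3.6 sin 128° = 2.84, north 3.6 cos 128° = -2.22
Net: 22.42 east, -6.74 north. Distance = √((22.42)² + (-6.74)²) = 23.412 nmi.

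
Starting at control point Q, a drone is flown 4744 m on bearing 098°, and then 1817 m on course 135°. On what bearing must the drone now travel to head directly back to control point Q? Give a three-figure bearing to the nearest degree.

288°

Leg 1 (098°, 4744 m): east 4744 sin 98° = 4697.83, north 4744 cos 98° = -660.24
Leg 2 (135°, 1817 m): east 1817 sin 135° = 1284.81, north 1817 cos 135° = -1284.81
Net displacement: 5982.64 east, -1945.05 north. Direction back to start is (-5982.64, 1945.05): bearing = atan2(-5982.64, 1945.05) mod 360° = 288.01° ≈ 288°.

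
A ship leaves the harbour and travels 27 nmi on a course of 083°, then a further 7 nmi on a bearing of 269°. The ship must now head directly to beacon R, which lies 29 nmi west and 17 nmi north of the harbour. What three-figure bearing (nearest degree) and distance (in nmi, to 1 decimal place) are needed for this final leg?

Leg 1 (083°, 27 nmi): east 27 sin 83° = 26.80, north 27 cos 83° = 3.29
Leg 2 (269°, 7 nmi): east 7 sin 269° = -7.00, north 7 cos 269° = -0.12
Current position: (19.80, 3.17). Target: (-29, 17). Remaining: Δeast = -48.80, Δnorth = 13.83.
Bearing = atan2(-48.80, 13.83) mod 360° = 285.82°; distance = √((-48.80)² + (13.83)²) = 50.722 nmi.

286°, 50.7 nmi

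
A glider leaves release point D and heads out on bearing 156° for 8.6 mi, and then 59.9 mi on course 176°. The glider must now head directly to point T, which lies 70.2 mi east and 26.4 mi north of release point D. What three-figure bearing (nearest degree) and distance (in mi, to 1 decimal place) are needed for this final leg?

Leg 1 (156°, 8.6 mi): east 8.6 sin 156° = 3.50, north 8.6 cos 156° = -7.86
Leg 2 (176°, 59.9 mi): east 59.9 sin 176° = 4.18, north 59.9 cos 176° = -59.75
Current position: (7.68, -67.61). Target: (70.2, 26.4). Remaining: Δeast = 62.52, Δnorth = 94.01.
Bearing = atan2(62.52, 94.01) mod 360° = 33.63°; distance = √((62.52)² + (94.01)²) = 112.903 mi.

034°, 112.9 mi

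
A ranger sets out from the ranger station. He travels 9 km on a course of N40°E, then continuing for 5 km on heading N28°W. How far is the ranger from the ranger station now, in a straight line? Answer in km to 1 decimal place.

Leg 1 (N40°E, 9 km): east 9 sin 40° = 5.79, north 9 cos 40° = 6.89
Leg 2 (N28°W, 5 km): east 5 sin 332° = -2.35, north 5 cos 332° = 4.41
Net: 3.44 east, 11.31 north. Distance = √((3.44)² + (11.31)²) = 11.820 km.

11.8 km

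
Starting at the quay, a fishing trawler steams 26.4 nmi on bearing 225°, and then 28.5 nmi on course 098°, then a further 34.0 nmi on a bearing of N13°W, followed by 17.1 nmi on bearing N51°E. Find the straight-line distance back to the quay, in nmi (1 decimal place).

Leg 1 (225°, 26.4 nmi): east 26.4 sin 225° = -18.67, north 26.4 cos 225° = -18.67
Leg 2 (098°, 28.5 nmi): east 28.5 sin 98° = 28.22, north 28.5 cos 98° = -3.97
Leg 3 (N13°W, 34.0 nmi): east 34.0 sin 347° = -7.65, north 34.0 cos 347° = 33.13
Leg 4 (N51°E, 17.1 nmi): east 17.1 sin 51° = 13.29, north 17.1 cos 51° = 10.76
Net: 15.20 east, 21.26 north. Distance = √((15.20)² + (21.26)²) = 26.129 nmi.

26.1 nmi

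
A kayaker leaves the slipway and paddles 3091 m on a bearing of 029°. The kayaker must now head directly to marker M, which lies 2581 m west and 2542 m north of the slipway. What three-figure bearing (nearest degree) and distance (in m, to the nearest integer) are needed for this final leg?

268°, 4083 m

Leg 1 (029°, 3091 m): east 3091 sin 29° = 1498.55, north 3091 cos 29° = 2703.45
Current position: (1498.55, 2703.45). Target: (-2581, 2542). Remaining: Δeast = -4079.55, Δnorth = -161.45.
Bearing = atan2(-4079.55, -161.45) mod 360° = 267.73°; distance = √((-4079.55)² + (-161.45)²) = 4082.740 m.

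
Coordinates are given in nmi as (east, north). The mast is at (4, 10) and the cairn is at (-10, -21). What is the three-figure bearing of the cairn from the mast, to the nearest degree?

Δeast = -10 − 4 = -14.00; Δnorth = -21 − 10 = -31.00.
Bearing = atan2(Δeast, Δnorth) mod 360° = 204.30° ≈ 204°.

204°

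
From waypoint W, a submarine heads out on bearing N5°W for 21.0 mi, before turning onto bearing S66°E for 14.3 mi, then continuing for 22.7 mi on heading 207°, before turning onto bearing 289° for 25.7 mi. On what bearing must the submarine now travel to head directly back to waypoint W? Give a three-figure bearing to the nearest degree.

Leg 1 (N5°W, 21.0 mi): east 21.0 sin 355° = -1.83, north 21.0 cos 355° = 20.92
Leg 2 (S66°E, 14.3 mi): east 14.3 sin 114° = 13.06, north 14.3 cos 114° = -5.82
Leg 3 (207°, 22.7 mi): east 22.7 sin 207° = -10.31, north 22.7 cos 207° = -20.23
Leg 4 (289°, 25.7 mi): east 25.7 sin 289° = -24.30, north 25.7 cos 289° = 8.37
Net displacement: -23.37 east, 3.25 north. Direction back to start is (23.37, -3.25): bearing = atan2(23.37, -3.25) mod 360° = 97.90° ≈ 098°.

098°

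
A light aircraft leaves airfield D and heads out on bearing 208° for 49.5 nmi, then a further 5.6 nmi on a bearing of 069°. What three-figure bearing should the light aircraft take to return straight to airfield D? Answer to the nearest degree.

023°

Leg 1 (208°, 49.5 nmi): east 49.5 sin 208° = -23.24, north 49.5 cos 208° = -43.71
Leg 2 (069°, 5.6 nmi): east 5.6 sin 69° = 5.23, north 5.6 cos 69° = 2.01
Net displacement: -18.01 east, -41.70 north. Direction back to start is (18.01, 41.70): bearing = atan2(18.01, 41.70) mod 360° = 23.36° ≈ 023°.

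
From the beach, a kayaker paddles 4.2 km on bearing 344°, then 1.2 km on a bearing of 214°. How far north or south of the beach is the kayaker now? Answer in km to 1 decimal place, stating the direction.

Leg 1 (344°, 4.2 km): east 4.2 sin 344° = -1.16, north 4.2 cos 344° = 4.04
Leg 2 (214°, 1.2 km): east 1.2 sin 214° = -0.67, north 1.2 cos 214° = -0.99
Net north component: 3.04 km.

3.0 km north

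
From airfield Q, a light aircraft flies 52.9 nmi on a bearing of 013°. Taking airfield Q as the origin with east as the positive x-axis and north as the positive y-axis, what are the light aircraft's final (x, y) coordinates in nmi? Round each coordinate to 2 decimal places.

(11.90, 51.54)

Leg 1 (013°, 52.9 nmi): east 52.9 sin 13° = 11.90, north 52.9 cos 13° = 51.54
Summing: 11.90 nmi east, 51.54 nmi north → (11.90, 51.54).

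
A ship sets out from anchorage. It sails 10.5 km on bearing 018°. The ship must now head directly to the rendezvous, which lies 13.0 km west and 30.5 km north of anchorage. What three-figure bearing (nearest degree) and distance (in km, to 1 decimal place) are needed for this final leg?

322°, 26.2 km

Leg 1 (018°, 10.5 km): east 10.5 sin 18° = 3.24, north 10.5 cos 18° = 9.99
Current position: (3.24, 9.99). Target: (-13.0, 30.5). Remaining: Δeast = -16.24, Δnorth = 20.51.
Bearing = atan2(-16.24, 20.51) mod 360° = 321.62°; distance = √((-16.24)² + (20.51)²) = 26.167 km.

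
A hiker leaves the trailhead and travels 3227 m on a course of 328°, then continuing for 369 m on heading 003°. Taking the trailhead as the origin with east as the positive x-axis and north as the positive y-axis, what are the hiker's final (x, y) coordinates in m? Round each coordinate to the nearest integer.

Leg 1 (328°, 3227 m): east 3227 sin 328° = -1710.05, north 3227 cos 328° = 2736.65
Leg 2 (003°, 369 m): east 369 sin 3° = 19.31, north 369 cos 3° = 368.49
Summing: -1690.74 m east, 3105.15 m north → (-1691, 3105).

(-1691, 3105)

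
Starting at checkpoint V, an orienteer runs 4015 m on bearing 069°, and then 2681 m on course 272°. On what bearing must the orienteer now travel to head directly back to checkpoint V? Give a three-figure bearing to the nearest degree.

Leg 1 (069°, 4015 m): east 4015 sin 69° = 3748.33, north 4015 cos 69° = 1438.85
Leg 2 (272°, 2681 m): east 2681 sin 272° = -2679.37, north 2681 cos 272° = 93.57
Net displacement: 1068.96 east, 1532.41 north. Direction back to start is (-1068.96, -1532.41): bearing = atan2(-1068.96, -1532.41) mod 360° = 214.90° ≈ 215°.

215°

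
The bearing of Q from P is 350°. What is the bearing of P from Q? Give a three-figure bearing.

170°

Back-bearing = 350° − 180° = 170°.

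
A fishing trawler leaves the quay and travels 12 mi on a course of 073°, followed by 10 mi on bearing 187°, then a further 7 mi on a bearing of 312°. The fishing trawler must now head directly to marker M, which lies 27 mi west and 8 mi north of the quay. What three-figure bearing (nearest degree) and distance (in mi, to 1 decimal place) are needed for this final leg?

287°, 33.5 mi

Leg 1 (073°, 12 mi): east 12 sin 73° = 11.48, north 12 cos 73° = 3.51
Leg 2 (187°, 10 mi): east 10 sin 187° = -1.22, north 10 cos 187° = -9.93
Leg 3 (312°, 7 mi): east 7 sin 312° = -5.20, north 7 cos 312° = 4.68
Current position: (5.05, -1.73). Target: (-27, 8). Remaining: Δeast = -32.05, Δnorth = 9.73.
Bearing = atan2(-32.05, 9.73) mod 360° = 286.89°; distance = √((-32.05)² + (9.73)²) = 33.500 mi.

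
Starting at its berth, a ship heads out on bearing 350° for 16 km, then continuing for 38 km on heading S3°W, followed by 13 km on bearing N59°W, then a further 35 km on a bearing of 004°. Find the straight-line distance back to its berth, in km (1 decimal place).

Leg 1 (350°, 16 km): east 16 sin 350° = -2.78, north 16 cos 350° = 15.76
Leg 2 (S3°W, 38 km): east 38 sin 183° = -1.99, north 38 cos 183° = -37.95
Leg 3 (N59°W, 13 km): east 13 sin 301° = -11.14, north 13 cos 301° = 6.70
Leg 4 (004°, 35 km): east 35 sin 4° = 2.44, north 35 cos 4° = 34.91
Net: -13.47 east, 19.42 north. Distance = √((-13.47)² + (19.42)²) = 23.633 km.

23.6 km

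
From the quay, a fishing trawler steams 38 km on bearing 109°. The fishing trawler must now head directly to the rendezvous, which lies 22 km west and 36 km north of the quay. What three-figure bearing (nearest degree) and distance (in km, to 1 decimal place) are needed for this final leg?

Leg 1 (109°, 38 km): east 38 sin 109° = 35.93, north 38 cos 109° = -12.37
Current position: (35.93, -12.37). Target: (-22, 36). Remaining: Δeast = -57.93, Δnorth = 48.37.
Bearing = atan2(-57.93, 48.37) mod 360° = 309.86°; distance = √((-57.93)² + (48.37)²) = 75.470 km.

310°, 75.5 km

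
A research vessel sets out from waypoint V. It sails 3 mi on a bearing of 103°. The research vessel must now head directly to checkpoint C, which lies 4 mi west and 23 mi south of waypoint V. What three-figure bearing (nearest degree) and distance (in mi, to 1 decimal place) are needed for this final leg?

Leg 1 (103°, 3 mi): east 3 sin 103° = 2.92, north 3 cos 103° = -0.67
Current position: (2.92, -0.67). Target: (-4, -23). Remaining: Δeast = -6.92, Δnorth = -22.33.
Bearing = atan2(-6.92, -22.33) mod 360° = 197.23°; distance = √((-6.92)² + (-22.33)²) = 23.374 mi.

197°, 23.4 mi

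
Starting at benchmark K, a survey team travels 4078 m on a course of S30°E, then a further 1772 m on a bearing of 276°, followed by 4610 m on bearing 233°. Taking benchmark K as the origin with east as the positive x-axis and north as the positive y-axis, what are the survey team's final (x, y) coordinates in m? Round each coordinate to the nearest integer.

Leg 1 (S30°E, 4078 m): east 4078 sin 150° = 2039.00, north 4078 cos 150° = -3531.65
Leg 2 (276°, 1772 m): east 1772 sin 276° = -1762.29, north 1772 cos 276° = 185.22
Leg 3 (233°, 4610 m): east 4610 sin 233° = -3681.71, north 4610 cos 233° = -2774.37
Summing: -3405.00 m east, -6120.79 m north → (-3405, -6121).

(-3405, -6121)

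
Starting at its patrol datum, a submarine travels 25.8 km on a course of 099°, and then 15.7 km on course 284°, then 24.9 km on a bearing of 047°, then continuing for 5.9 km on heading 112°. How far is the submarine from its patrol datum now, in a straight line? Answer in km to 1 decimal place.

36.9 km

Leg 1 (099°, 25.8 km): east 25.8 sin 99° = 25.48, north 25.8 cos 99° = -4.04
Leg 2 (284°, 15.7 km): east 15.7 sin 284° = -15.23, north 15.7 cos 284° = 3.80
Leg 3 (047°, 24.9 km): east 24.9 sin 47° = 18.21, north 24.9 cos 47° = 16.98
Leg 4 (112°, 5.9 km): east 5.9 sin 112° = 5.47, north 5.9 cos 112° = -2.21
Net: 33.93 east, 14.53 north. Distance = √((33.93)² + (14.53)²) = 36.912 km.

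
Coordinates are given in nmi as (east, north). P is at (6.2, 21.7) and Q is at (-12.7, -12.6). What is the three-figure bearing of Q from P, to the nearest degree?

209°

Δeast = -12.7 − 6.2 = -18.90; Δnorth = -12.6 − 21.7 = -34.30.
Bearing = atan2(Δeast, Δnorth) mod 360° = 208.86° ≈ 209°.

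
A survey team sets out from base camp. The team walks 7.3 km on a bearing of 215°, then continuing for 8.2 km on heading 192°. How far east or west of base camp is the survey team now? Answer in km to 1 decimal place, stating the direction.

Leg 1 (215°, 7.3 km): east 7.3 sin 215° = -4.19, north 7.3 cos 215° = -5.98
Leg 2 (192°, 8.2 km): east 8.2 sin 192° = -1.70, north 8.2 cos 192° = -8.02
Net east component: -5.89 km.

5.9 km west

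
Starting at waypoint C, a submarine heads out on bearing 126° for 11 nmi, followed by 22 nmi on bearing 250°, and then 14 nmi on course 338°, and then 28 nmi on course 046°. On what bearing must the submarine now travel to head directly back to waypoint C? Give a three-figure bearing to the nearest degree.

190°

Leg 1 (126°, 11 nmi): east 11 sin 126° = 8.90, north 11 cos 126° = -6.47
Leg 2 (250°, 22 nmi): east 22 sin 250° = -20.67, north 22 cos 250° = -7.52
Leg 3 (338°, 14 nmi): east 14 sin 338° = -5.24, north 14 cos 338° = 12.98
Leg 4 (046°, 28 nmi): east 28 sin 46° = 20.14, north 28 cos 46° = 19.45
Net displacement: 3.12 east, 18.44 north. Direction back to start is (-3.12, -18.44): bearing = atan2(-3.12, -18.44) mod 360° = 189.61° ≈ 190°.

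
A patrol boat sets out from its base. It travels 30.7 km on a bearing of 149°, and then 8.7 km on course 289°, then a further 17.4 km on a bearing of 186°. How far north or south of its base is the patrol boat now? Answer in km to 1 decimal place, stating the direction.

Leg 1 (149°, 30.7 km): east 30.7 sin 149° = 15.81, north 30.7 cos 149° = -26.32
Leg 2 (289°, 8.7 km): east 8.7 sin 289° = -8.23, north 8.7 cos 289° = 2.83
Leg 3 (186°, 17.4 km): east 17.4 sin 186° = -1.82, north 17.4 cos 186° = -17.30
Net north component: -40.79 km.

40.8 km south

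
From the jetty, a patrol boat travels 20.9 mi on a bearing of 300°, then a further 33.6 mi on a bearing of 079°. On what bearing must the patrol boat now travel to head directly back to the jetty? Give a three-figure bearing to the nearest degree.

Leg 1 (300°, 20.9 mi): east 20.9 sin 300° = -18.10, north 20.9 cos 300° = 10.45
Leg 2 (079°, 33.6 mi): east 33.6 sin 79° = 32.98, north 33.6 cos 79° = 6.41
Net displacement: 14.88 east, 16.86 north. Direction back to start is (-14.88, -16.86): bearing = atan2(-14.88, -16.86) mod 360° = 221.43° ≈ 221°.

221°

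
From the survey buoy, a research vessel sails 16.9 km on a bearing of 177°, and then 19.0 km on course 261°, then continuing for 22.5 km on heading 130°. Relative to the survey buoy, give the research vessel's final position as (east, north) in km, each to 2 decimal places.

(-0.65, -34.31)

Leg 1 (177°, 16.9 km): east 16.9 sin 177° = 0.88, north 16.9 cos 177° = -16.88
Leg 2 (261°, 19.0 km): east 19.0 sin 261° = -18.77, north 19.0 cos 261° = -2.97
Leg 3 (130°, 22.5 km): east 22.5 sin 130° = 17.24, north 22.5 cos 130° = -14.46
Summing: -0.65 km east, -34.31 km north → (-0.65, -34.31).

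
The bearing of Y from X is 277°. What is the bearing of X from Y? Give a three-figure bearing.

097°

Back-bearing = 277° − 180° = 097°.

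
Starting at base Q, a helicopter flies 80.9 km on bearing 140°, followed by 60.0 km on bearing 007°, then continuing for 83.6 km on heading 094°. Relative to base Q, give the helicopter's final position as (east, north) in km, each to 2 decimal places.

(142.71, -8.25)

Leg 1 (140°, 80.9 km): east 80.9 sin 140° = 52.00, north 80.9 cos 140° = -61.97
Leg 2 (007°, 60.0 km): east 60.0 sin 7° = 7.31, north 60.0 cos 7° = 59.55
Leg 3 (094°, 83.6 km): east 83.6 sin 94° = 83.40, north 83.6 cos 94° = -5.83
Summing: 142.71 km east, -8.25 km north → (142.71, -8.25).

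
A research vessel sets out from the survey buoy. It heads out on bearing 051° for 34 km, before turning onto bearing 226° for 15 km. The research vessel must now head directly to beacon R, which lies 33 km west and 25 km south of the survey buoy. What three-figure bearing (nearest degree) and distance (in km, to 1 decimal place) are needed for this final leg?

Leg 1 (051°, 34 km): east 34 sin 51° = 26.42, north 34 cos 51° = 21.40
Leg 2 (226°, 15 km): east 15 sin 226° = -10.79, north 15 cos 226° = -10.42
Current position: (15.63, 10.98). Target: (-33, -25). Remaining: Δeast = -48.63, Δnorth = -35.98.
Bearing = atan2(-48.63, -35.98) mod 360° = 233.51°; distance = √((-48.63)² + (-35.98)²) = 60.494 km.

234°, 60.5 km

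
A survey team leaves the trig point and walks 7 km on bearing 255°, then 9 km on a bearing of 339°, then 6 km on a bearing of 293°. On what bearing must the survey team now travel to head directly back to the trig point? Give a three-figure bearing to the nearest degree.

Leg 1 (255°, 7 km): east 7 sin 255° = -6.76, north 7 cos 255° = -1.81
Leg 2 (339°, 9 km): east 9 sin 339° = -3.23, north 9 cos 339° = 8.40
Leg 3 (293°, 6 km): east 6 sin 293° = -5.52, north 6 cos 293° = 2.34
Net displacement: -15.51 east, 8.93 north. Direction back to start is (15.51, -8.93): bearing = atan2(15.51, -8.93) mod 360° = 119.95° ≈ 120°.

120°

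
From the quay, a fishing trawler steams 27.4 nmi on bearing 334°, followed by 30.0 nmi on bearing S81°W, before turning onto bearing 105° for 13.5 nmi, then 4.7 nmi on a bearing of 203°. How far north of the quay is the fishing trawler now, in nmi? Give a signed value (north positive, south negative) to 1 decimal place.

Leg 1 (334°, 27.4 nmi): east 27.4 sin 334° = -12.01, north 27.4 cos 334° = 24.63
Leg 2 (S81°W, 30.0 nmi): east 30.0 sin 261° = -29.63, north 30.0 cos 261° = -4.69
Leg 3 (105°, 13.5 nmi): east 13.5 sin 105° = 13.04, north 13.5 cos 105° = -3.49
Leg 4 (203°, 4.7 nmi): east 4.7 sin 203° = -1.84, north 4.7 cos 203° = -4.33
Net north component: 12.11 nmi.

12.1 nmi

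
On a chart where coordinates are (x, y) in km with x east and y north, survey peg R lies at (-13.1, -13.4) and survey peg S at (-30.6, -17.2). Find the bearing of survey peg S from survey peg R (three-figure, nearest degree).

258°

Δeast = -30.6 − -13.1 = -17.50; Δnorth = -17.2 − -13.4 = -3.80.
Bearing = atan2(Δeast, Δnorth) mod 360° = 257.75° ≈ 258°.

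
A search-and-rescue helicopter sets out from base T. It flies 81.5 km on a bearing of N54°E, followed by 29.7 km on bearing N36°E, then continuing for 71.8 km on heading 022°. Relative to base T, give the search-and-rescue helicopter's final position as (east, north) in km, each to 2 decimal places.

(110.29, 138.50)

Leg 1 (N54°E, 81.5 km): east 81.5 sin 54° = 65.93, north 81.5 cos 54° = 47.90
Leg 2 (N36°E, 29.7 km): east 29.7 sin 36° = 17.46, north 29.7 cos 36° = 24.03
Leg 3 (022°, 71.8 km): east 71.8 sin 22° = 26.90, north 71.8 cos 22° = 66.57
Summing: 110.29 km east, 138.50 km north → (110.29, 138.50).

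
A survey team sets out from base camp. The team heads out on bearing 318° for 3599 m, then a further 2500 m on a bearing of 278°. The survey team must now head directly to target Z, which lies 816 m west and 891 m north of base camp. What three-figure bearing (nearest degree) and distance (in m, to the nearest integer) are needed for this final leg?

118°, 4592 m

Leg 1 (318°, 3599 m): east 3599 sin 318° = -2408.20, north 3599 cos 318° = 2674.58
Leg 2 (278°, 2500 m): east 2500 sin 278° = -2475.67, north 2500 cos 278° = 347.93
Current position: (-4883.87, 3022.51). Target: (-816, 891). Remaining: Δeast = 4067.87, Δnorth = -2131.51.
Bearing = atan2(4067.87, -2131.51) mod 360° = 117.65°; distance = √((4067.87)² + (-2131.51)²) = 4592.485 m.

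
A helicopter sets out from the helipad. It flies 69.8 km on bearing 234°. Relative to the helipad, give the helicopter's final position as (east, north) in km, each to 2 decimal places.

Leg 1 (234°, 69.8 km): east 69.8 sin 234° = -56.47, north 69.8 cos 234° = -41.03
Summing: -56.47 km east, -41.03 km north → (-56.47, -41.03).

(-56.47, -41.03)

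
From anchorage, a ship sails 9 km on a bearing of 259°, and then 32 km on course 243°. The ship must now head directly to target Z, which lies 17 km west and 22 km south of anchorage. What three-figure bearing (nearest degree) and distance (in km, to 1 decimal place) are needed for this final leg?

106°, 21.1 km

Leg 1 (259°, 9 km): east 9 sin 259° = -8.83, north 9 cos 259° = -1.72
Leg 2 (243°, 32 km): east 32 sin 243° = -28.51, north 32 cos 243° = -14.53
Current position: (-37.35, -16.24). Target: (-17, -22). Remaining: Δeast = 20.35, Δnorth = -5.76.
Bearing = atan2(20.35, -5.76) mod 360° = 105.79°; distance = √((20.35)² + (-5.76)²) = 21.145 km.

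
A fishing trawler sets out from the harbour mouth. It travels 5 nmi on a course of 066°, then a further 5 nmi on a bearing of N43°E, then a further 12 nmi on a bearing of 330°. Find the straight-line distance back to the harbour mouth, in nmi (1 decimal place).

Leg 1 (066°, 5 nmi): east 5 sin 66° = 4.57, north 5 cos 66° = 2.03
Leg 2 (N43°E, 5 nmi): east 5 sin 43° = 3.41, north 5 cos 43° = 3.66
Leg 3 (330°, 12 nmi): east 12 sin 330° = -6.00, north 12 cos 330° = 10.39
Net: 1.98 east, 16.08 north. Distance = √((1.98)² + (16.08)²) = 16.204 nmi.

16.2 nmi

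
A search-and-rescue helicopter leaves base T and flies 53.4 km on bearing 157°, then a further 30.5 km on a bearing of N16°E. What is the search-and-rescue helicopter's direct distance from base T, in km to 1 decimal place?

Leg 1 (157°, 53.4 km): east 53.4 sin 157° = 20.87, north 53.4 cos 157° = -49.15
Leg 2 (N16°E, 30.5 km): east 30.5 sin 16° = 8.41, north 30.5 cos 16° = 29.32
Net: 29.27 east, -19.84 north. Distance = √((29.27)² + (-19.84)²) = 35.360 km.

35.4 km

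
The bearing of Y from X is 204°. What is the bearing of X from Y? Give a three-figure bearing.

Back-bearing = 204° − 180° = 024°.

024°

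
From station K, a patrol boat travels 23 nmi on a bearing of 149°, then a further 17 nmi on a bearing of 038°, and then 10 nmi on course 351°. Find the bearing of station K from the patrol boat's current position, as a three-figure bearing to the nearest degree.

Leg 1 (149°, 23 nmi): east 23 sin 149° = 11.85, north 23 cos 149° = -19.71
Leg 2 (038°, 17 nmi): east 17 sin 38° = 10.47, north 17 cos 38° = 13.40
Leg 3 (351°, 10 nmi): east 10 sin 351° = -1.56, north 10 cos 351° = 9.88
Net displacement: 20.75 east, 3.56 north. Direction back to start is (-20.75, -3.56): bearing = atan2(-20.75, -3.56) mod 360° = 260.27° ≈ 260°.

260°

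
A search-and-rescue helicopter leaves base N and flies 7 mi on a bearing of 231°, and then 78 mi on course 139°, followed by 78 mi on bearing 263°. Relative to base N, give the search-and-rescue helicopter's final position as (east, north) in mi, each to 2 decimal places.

(-31.69, -72.78)

Leg 1 (231°, 7 mi): east 7 sin 231° = -5.44, north 7 cos 231° = -4.41
Leg 2 (139°, 78 mi): east 78 sin 139° = 51.17, north 78 cos 139° = -58.87
Leg 3 (263°, 78 mi): east 78 sin 263° = -77.42, north 78 cos 263° = -9.51
Summing: -31.69 mi east, -72.78 mi north → (-31.69, -72.78).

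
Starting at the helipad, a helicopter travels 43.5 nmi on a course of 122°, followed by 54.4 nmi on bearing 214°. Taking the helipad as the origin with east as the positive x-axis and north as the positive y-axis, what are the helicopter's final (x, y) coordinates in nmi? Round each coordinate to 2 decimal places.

Leg 1 (122°, 43.5 nmi): east 43.5 sin 122° = 36.89, north 43.5 cos 122° = -23.05
Leg 2 (214°, 54.4 nmi): east 54.4 sin 214° = -30.42, north 54.4 cos 214° = -45.10
Summing: 6.47 nmi east, -68.15 nmi north → (6.47, -68.15).

(6.47, -68.15)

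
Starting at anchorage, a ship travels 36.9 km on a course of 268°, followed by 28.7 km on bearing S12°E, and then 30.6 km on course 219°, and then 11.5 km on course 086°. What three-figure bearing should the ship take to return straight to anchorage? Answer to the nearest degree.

036°

Leg 1 (268°, 36.9 km): east 36.9 sin 268° = -36.88, north 36.9 cos 268° = -1.29
Leg 2 (S12°E, 28.7 km): east 28.7 sin 168° = 5.97, north 28.7 cos 168° = -28.07
Leg 3 (219°, 30.6 km): east 30.6 sin 219° = -19.26, north 30.6 cos 219° = -23.78
Leg 4 (086°, 11.5 km): east 11.5 sin 86° = 11.47, north 11.5 cos 86° = 0.80
Net displacement: -38.70 east, -52.34 north. Direction back to start is (38.70, 52.34): bearing = atan2(38.70, 52.34) mod 360° = 36.48° ≈ 036°.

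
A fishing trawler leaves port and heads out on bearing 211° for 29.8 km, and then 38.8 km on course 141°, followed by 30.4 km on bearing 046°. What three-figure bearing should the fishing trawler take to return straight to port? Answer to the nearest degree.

Leg 1 (211°, 29.8 km): east 29.8 sin 211° = -15.35, north 29.8 cos 211° = -25.54
Leg 2 (141°, 38.8 km): east 38.8 sin 141° = 24.42, north 38.8 cos 141° = -30.15
Leg 3 (046°, 30.4 km): east 30.4 sin 46° = 21.87, north 30.4 cos 46° = 21.12
Net displacement: 30.94 east, -34.58 north. Direction back to start is (-30.94, 34.58): bearing = atan2(-30.94, 34.58) mod 360° = 318.18° ≈ 318°.

318°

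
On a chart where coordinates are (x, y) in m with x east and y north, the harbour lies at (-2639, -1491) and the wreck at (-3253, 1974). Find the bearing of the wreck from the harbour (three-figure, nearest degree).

350°

Δeast = -3253 − -2639 = -614.00; Δnorth = 1974 − -1491 = 3465.00.
Bearing = atan2(Δeast, Δnorth) mod 360° = 349.95° ≈ 350°.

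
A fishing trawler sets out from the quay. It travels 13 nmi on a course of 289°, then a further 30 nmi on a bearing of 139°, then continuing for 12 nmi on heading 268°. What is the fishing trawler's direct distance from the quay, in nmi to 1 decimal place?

Leg 1 (289°, 13 nmi): east 13 sin 289° = -12.29, north 13 cos 289° = 4.23
Leg 2 (139°, 30 nmi): east 30 sin 139° = 19.68, north 30 cos 139° = -22.64
Leg 3 (268°, 12 nmi): east 12 sin 268° = -11.99, north 12 cos 268° = -0.42
Net: -4.60 east, -18.83 north. Distance = √((-4.60)² + (-18.83)²) = 19.382 nmi.

19.4 nmi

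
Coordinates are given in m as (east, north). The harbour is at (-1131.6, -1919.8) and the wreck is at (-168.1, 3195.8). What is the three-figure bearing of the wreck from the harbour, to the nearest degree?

Δeast = -168.1 − -1131.6 = 963.50; Δnorth = 3195.8 − -1919.8 = 5115.60.
Bearing = atan2(Δeast, Δnorth) mod 360° = 10.67° ≈ 011°.

011°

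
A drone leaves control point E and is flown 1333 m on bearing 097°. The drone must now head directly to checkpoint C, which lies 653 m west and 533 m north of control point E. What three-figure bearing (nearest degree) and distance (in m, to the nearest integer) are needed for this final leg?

289°, 2095 m

Leg 1 (097°, 1333 m): east 1333 sin 97° = 1323.06, north 1333 cos 97° = -162.45
Current position: (1323.06, -162.45). Target: (-653, 533). Remaining: Δeast = -1976.06, Δnorth = 695.45.
Bearing = atan2(-1976.06, 695.45) mod 360° = 289.39°; distance = √((-1976.06)² + (695.45)²) = 2094.870 m.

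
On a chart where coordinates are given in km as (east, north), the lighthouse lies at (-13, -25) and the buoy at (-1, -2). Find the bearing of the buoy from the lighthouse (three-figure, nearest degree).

Δeast = -1 − -13 = 12.00; Δnorth = -2 − -25 = 23.00.
Bearing = atan2(Δeast, Δnorth) mod 360° = 27.55° ≈ 028°.

028°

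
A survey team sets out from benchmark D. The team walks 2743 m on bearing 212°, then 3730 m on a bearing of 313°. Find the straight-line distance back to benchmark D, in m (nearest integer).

4187 m

Leg 1 (212°, 2743 m): east 2743 sin 212° = -1453.57, north 2743 cos 212° = -2326.20
Leg 2 (313°, 3730 m): east 3730 sin 313° = -2727.95, north 3730 cos 313° = 2543.85
Net: -4181.52 east, 217.66 north. Distance = √((-4181.52)² + (217.66)²) = 4187.179 m.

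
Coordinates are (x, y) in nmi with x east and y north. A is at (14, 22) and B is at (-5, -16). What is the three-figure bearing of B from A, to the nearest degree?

Δeast = -5 − 14 = -19.00; Δnorth = -16 − 22 = -38.00.
Bearing = atan2(Δeast, Δnorth) mod 360° = 206.57° ≈ 207°.

207°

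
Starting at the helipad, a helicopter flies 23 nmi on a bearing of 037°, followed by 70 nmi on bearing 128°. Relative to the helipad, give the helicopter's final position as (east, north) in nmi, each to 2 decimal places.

Leg 1 (037°, 23 nmi): east 23 sin 37° = 13.84, north 23 cos 37° = 18.37
Leg 2 (128°, 70 nmi): east 70 sin 128° = 55.16, north 70 cos 128° = -43.10
Summing: 69.00 nmi east, -24.73 nmi north → (69.00, -24.73).

(69.00, -24.73)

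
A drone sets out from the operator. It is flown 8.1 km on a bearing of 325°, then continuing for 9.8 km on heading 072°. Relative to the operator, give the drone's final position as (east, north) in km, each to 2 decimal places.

Leg 1 (325°, 8.1 km): east 8.1 sin 325° = -4.65, north 8.1 cos 325° = 6.64
Leg 2 (072°, 9.8 km): east 9.8 sin 72° = 9.32, north 9.8 cos 72° = 3.03
Summing: 4.67 km east, 9.66 km north → (4.67, 9.66).

(4.67, 9.66)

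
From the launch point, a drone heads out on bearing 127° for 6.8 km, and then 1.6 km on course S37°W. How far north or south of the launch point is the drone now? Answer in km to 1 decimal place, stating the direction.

5.4 km south

Leg 1 (127°, 6.8 km): east 6.8 sin 127° = 5.43, north 6.8 cos 127° = -4.09
Leg 2 (S37°W, 1.6 km): east 1.6 sin 217° = -0.96, north 1.6 cos 217° = -1.28
Net north component: -5.37 km.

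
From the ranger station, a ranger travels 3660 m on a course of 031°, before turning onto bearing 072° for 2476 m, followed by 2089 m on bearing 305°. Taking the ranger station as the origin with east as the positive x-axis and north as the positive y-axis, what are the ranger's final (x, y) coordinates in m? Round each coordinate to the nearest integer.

Leg 1 (031°, 3660 m): east 3660 sin 31° = 1885.04, north 3660 cos 31° = 3137.23
Leg 2 (072°, 2476 m): east 2476 sin 72° = 2354.82, north 2476 cos 72° = 765.13
Leg 3 (305°, 2089 m): east 2089 sin 305° = -1711.21, north 2089 cos 305° = 1198.20
Summing: 2528.65 m east, 5100.56 m north → (2529, 5101).

(2529, 5101)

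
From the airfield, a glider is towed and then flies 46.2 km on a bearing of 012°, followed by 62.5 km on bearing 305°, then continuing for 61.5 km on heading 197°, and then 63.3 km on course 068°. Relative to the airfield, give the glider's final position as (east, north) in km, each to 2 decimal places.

(-0.88, 45.94)

Leg 1 (012°, 46.2 km): east 46.2 sin 12° = 9.61, north 46.2 cos 12° = 45.19
Leg 2 (305°, 62.5 km): east 62.5 sin 305° = -51.20, north 62.5 cos 305° = 35.85
Leg 3 (197°, 61.5 km): east 61.5 sin 197° = -17.98, north 61.5 cos 197° = -58.81
Leg 4 (068°, 63.3 km): east 63.3 sin 68° = 58.69, north 63.3 cos 68° = 23.71
Summing: -0.88 km east, 45.94 km north → (-0.88, 45.94).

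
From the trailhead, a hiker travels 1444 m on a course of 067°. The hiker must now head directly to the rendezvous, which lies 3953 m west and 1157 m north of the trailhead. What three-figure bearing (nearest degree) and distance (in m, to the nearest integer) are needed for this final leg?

Leg 1 (067°, 1444 m): east 1444 sin 67° = 1329.21, north 1444 cos 67° = 564.22
Current position: (1329.21, 564.22). Target: (-3953, 1157). Remaining: Δeast = -5282.21, Δnorth = 592.78.
Bearing = atan2(-5282.21, 592.78) mod 360° = 276.40°; distance = √((-5282.21)² + (592.78)²) = 5315.367 m.

276°, 5315 m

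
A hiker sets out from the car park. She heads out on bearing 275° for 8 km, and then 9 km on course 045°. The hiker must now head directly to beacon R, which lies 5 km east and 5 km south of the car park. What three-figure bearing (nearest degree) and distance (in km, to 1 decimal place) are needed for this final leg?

Leg 1 (275°, 8 km): east 8 sin 275° = -7.97, north 8 cos 275° = 0.70
Leg 2 (045°, 9 km): east 9 sin 45° = 6.36, north 9 cos 45° = 6.36
Current position: (-1.61, 7.06). Target: (5, -5). Remaining: Δeast = 6.61, Δnorth = -12.06.
Bearing = atan2(6.61, -12.06) mod 360° = 151.29°; distance = √((6.61)² + (-12.06)²) = 13.752 km.

151°, 13.8 km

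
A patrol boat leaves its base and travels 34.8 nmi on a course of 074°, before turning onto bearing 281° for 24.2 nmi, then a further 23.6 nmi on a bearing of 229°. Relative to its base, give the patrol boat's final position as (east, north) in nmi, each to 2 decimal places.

(-8.11, -1.27)

Leg 1 (074°, 34.8 nmi): east 34.8 sin 74° = 33.45, north 34.8 cos 74° = 9.59
Leg 2 (281°, 24.2 nmi): east 24.2 sin 281° = -23.76, north 24.2 cos 281° = 4.62
Leg 3 (229°, 23.6 nmi): east 23.6 sin 229° = -17.81, north 23.6 cos 229° = -15.48
Summing: -8.11 nmi east, -1.27 nmi north → (-8.11, -1.27).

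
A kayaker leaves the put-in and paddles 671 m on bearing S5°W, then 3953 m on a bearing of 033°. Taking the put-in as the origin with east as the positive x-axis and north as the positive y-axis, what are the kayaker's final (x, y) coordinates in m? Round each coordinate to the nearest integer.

Leg 1 (S5°W, 671 m): east 671 sin 185° = -58.48, north 671 cos 185° = -668.45
Leg 2 (033°, 3953 m): east 3953 sin 33° = 2152.96, north 3953 cos 33° = 3315.26
Summing: 2094.48 m east, 2646.82 m north → (2094, 2647).

(2094, 2647)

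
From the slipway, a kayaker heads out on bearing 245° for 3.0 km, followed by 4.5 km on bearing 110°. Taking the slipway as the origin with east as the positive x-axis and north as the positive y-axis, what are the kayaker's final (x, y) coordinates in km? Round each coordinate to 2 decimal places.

(1.51, -2.81)

Leg 1 (245°, 3.0 km): east 3.0 sin 245° = -2.72, north 3.0 cos 245° = -1.27
Leg 2 (110°, 4.5 km): east 4.5 sin 110° = 4.23, north 4.5 cos 110° = -1.54
Summing: 1.51 km east, -2.81 km north → (1.51, -2.81).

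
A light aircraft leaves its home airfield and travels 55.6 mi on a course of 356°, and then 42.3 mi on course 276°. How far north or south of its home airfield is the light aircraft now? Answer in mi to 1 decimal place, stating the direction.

Leg 1 (356°, 55.6 mi): east 55.6 sin 356° = -3.88, north 55.6 cos 356° = 55.46
Leg 2 (276°, 42.3 mi): east 42.3 sin 276° = -42.07, north 42.3 cos 276° = 4.42
Net north component: 59.89 mi.

59.9 mi north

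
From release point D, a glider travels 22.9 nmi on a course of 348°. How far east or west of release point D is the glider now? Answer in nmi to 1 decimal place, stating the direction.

4.8 nmi west

Leg 1 (348°, 22.9 nmi): east 22.9 sin 348° = -4.76, north 22.9 cos 348° = 22.40
Net east component: -4.76 nmi.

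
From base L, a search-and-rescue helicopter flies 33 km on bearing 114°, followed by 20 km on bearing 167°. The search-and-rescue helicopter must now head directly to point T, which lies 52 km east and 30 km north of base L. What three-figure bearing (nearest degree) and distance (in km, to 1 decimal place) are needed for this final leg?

015°, 65.3 km

Leg 1 (114°, 33 km): east 33 sin 114° = 30.15, north 33 cos 114° = -13.42
Leg 2 (167°, 20 km): east 20 sin 167° = 4.50, north 20 cos 167° = -19.49
Current position: (34.65, -32.91). Target: (52, 30). Remaining: Δeast = 17.35, Δnorth = 62.91.
Bearing = atan2(17.35, 62.91) mod 360° = 15.42°; distance = √((17.35)² + (62.91)²) = 65.259 km.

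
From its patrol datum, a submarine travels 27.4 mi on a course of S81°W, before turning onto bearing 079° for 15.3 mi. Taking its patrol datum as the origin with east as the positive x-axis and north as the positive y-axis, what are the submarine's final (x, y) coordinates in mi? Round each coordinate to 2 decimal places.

Leg 1 (S81°W, 27.4 mi): east 27.4 sin 261° = -27.06, north 27.4 cos 261° = -4.29
Leg 2 (079°, 15.3 mi): east 15.3 sin 79° = 15.02, north 15.3 cos 79° = 2.92
Summing: -12.04 mi east, -1.37 mi north → (-12.04, -1.37).

(-12.04, -1.37)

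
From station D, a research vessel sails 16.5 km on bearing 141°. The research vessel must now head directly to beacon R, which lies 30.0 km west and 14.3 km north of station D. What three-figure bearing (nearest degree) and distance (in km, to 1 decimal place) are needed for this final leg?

304°, 48.6 km

Leg 1 (141°, 16.5 km): east 16.5 sin 141° = 10.38, north 16.5 cos 141° = -12.82
Current position: (10.38, -12.82). Target: (-30.0, 14.3). Remaining: Δeast = -40.38, Δnorth = 27.12.
Bearing = atan2(-40.38, 27.12) mod 360° = 303.89°; distance = √((-40.38)² + (27.12)²) = 48.647 km.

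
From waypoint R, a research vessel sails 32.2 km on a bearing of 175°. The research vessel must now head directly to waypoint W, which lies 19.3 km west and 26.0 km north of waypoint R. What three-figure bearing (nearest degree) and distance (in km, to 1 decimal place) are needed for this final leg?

Leg 1 (175°, 32.2 km): east 32.2 sin 175° = 2.81, north 32.2 cos 175° = -32.08
Current position: (2.81, -32.08). Target: (-19.3, 26.0). Remaining: Δeast = -22.11, Δnorth = 58.08.
Bearing = atan2(-22.11, 58.08) mod 360° = 339.16°; distance = √((-22.11)² + (58.08)²) = 62.142 km.

339°, 62.1 km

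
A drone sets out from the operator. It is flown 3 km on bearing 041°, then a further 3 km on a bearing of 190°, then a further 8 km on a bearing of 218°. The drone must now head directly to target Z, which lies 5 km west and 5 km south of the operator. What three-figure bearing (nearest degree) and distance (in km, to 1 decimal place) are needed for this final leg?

323°, 2.5 km

Leg 1 (041°, 3 km): east 3 sin 41° = 1.97, north 3 cos 41° = 2.26
Leg 2 (190°, 3 km): east 3 sin 190° = -0.52, north 3 cos 190° = -2.95
Leg 3 (218°, 8 km): east 8 sin 218° = -4.93, north 8 cos 218° = -6.30
Current position: (-3.48, -6.99). Target: (-5, -5). Remaining: Δeast = -1.52, Δnorth = 1.99.
Bearing = atan2(-1.52, 1.99) mod 360° = 322.65°; distance = √((-1.52)² + (1.99)²) = 2.509 km.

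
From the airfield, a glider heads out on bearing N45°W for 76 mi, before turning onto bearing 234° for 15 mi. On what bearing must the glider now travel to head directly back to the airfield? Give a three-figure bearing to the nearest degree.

Leg 1 (N45°W, 76 mi): east 76 sin 315° = -53.74, north 76 cos 315° = 53.74
Leg 2 (234°, 15 mi): east 15 sin 234° = -12.14, north 15 cos 234° = -8.82
Net displacement: -65.88 east, 44.92 north. Direction back to start is (65.88, -44.92): bearing = atan2(65.88, -44.92) mod 360° = 124.29° ≈ 124°.

124°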